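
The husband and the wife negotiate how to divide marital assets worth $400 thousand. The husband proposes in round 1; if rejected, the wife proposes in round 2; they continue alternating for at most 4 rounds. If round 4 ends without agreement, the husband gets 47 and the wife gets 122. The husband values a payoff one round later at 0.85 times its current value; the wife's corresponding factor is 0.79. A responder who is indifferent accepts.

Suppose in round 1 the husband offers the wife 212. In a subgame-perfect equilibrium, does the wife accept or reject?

Reject

Round 4 (the wife proposes): the husband gets 47 if talks fail, so the wife offers 47 and keeps 353.
Round 3 (the husband proposes): the wife can get 353 next round, worth 0.79 × 353 = 278.87 now; the husband offers that and keeps 121.13.
Round 2 (the wife proposes): the husband can get 121.13 next round, worth 0.85 × 121.13 = 102.9605 now. The wife offers 102.9605 and keeps 400 − 102.9605 = 297.0395.
So by rejecting in round 1, the wife gets 297.0395 next round, worth 0.79 × 297.0395 = 234.661205 now.
Offer 212 < 234.661205, so the wife rejects.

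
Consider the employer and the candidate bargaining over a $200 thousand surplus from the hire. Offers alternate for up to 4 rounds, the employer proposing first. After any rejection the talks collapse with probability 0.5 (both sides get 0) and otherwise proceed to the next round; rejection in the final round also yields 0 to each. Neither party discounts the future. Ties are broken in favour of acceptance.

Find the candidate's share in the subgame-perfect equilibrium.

75

By backward induction:
Round 4 (the candidate proposes): rejection yields 0 for the employer; the candidate offers 0 and keeps 200.
Round 3 (the employer proposes): rejecting gives the candidate an expected 0.5 × 200 = 100, so the employer offers 100, keeping 100.
Round 2 (the candidate proposes): rejecting gives the employer an expected 0.5 × 100 = 50; the candidate offers that and keeps 150.
Round 1 (the employer proposes): rejecting gives the candidate an expected 0.5 × 150 = 75, so the employer offers 75, keeping 125.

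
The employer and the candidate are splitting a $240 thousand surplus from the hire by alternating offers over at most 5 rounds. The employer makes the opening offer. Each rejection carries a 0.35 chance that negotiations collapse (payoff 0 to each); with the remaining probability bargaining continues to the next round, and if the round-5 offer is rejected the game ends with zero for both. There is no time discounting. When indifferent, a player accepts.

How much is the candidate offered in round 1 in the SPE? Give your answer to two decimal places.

77.67

Round 5 (the employer proposes): rejection yields 0 for the candidate; the employer offers 0 and keeps 240.
Round 4 (the candidate proposes): rejecting gives the employer an expected 0.65 × 240 = 156, so the candidate offers 156, keeping 84.
Round 3 (the employer proposes): rejecting gives the candidate an expected 0.65 × 84 = 54.6. The employer offers 54.6 and keeps 240 − 54.6 = 185.4.
Round 2 (the candidate proposes): rejecting gives the employer an expected 0.65 × 185.4 = 120.51, so the candidate offers 120.51, keeping 119.49.
Round 1 (the employer proposes): rejecting gives the candidate an expected 0.65 × 119.49 = 77.6685; the employer offers that and keeps 162.3315.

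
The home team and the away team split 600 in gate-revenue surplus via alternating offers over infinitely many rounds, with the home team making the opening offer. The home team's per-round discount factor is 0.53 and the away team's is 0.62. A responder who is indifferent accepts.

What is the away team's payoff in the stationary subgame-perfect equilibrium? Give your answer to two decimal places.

260.41

When the home team proposes, the away team accepts any offer worth at least 0.62 times what the away team would get by proposing next round; and vice versa.
This gives x = 600 − 0.62y and y = 600 − 0.53x, where x and y are each side's share when it proposes.
Hence (1 − 0.62·0.53)x = 600(1 − 0.62), i.e. 0.6714·x = 228.
x ≈ 339.5889; the away team's share is 600 − x ≈ 260.4111.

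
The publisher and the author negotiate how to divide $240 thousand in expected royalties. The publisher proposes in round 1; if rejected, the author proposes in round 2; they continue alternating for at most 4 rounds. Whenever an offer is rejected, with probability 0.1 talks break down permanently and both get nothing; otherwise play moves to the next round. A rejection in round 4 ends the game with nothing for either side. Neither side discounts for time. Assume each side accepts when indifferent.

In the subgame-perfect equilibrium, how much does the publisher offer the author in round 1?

196.56

Round 4 (the author proposes): rejection yields 0 for the publisher; the author offers 0 and keeps 240.
Round 3 (the publisher proposes): rejecting gives the author an expected 0.9 × 240 = 216; the publisher offers that and keeps 24.
Round 2 (the author proposes): rejecting gives the publisher an expected 0.9 × 24 = 21.6, so the author offers 21.6, keeping 218.4.
Round 1 (the publisher proposes): rejecting gives the author an expected 0.9 × 218.4 = 196.56; the publisher offers that and keeps 43.44.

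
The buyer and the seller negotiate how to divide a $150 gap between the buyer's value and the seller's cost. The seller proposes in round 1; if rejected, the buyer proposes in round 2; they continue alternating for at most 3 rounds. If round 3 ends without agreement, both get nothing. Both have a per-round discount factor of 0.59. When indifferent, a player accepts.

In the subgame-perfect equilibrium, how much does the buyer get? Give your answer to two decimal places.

Round 3 (the seller proposes): rejection yields 0 for the buyer; the seller offers 0 and keeps 150.
Round 2 (the buyer proposes): the seller can get 150 next round, worth 0.59 × 150 = 88.5 now; the buyer offers that and keeps 61.5.
Round 1 (the seller proposes): the buyer can get 61.5 next round, worth 0.59 × 61.5 = 36.285 now, so the seller offers 36.285, keeping 113.715.

36.29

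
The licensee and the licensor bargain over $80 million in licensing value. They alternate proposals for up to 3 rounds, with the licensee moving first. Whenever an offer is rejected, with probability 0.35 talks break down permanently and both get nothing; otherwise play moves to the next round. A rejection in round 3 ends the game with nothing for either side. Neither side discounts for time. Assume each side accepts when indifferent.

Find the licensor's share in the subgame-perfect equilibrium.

18.2

By backward induction:
Round 3 (the licensee proposes): rejection yields 0 for the licensor; the licensee offers 0 and keeps 80.
Round 2 (the licensor proposes): rejecting gives the licensee an expected 0.65 × 80 = 52. The licensor offers 52 and keeps 80 − 52 = 28.
Round 1 (the licensee proposes): rejecting gives the licensor an expected 0.65 × 28 = 18.2; the licensee offers that and keeps 61.8.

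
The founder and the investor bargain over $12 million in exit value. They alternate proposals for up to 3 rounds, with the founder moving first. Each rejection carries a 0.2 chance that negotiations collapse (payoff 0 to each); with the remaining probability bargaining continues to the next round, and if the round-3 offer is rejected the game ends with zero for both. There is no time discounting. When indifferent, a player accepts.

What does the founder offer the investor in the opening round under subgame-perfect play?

Round 3 (the founder proposes): rejection yields 0 for the investor; the founder offers 0 and keeps 12.
Round 2 (the investor proposes): rejecting gives the founder an expected 0.8 × 12 = 9.6; the investor offers that and keeps 2.4.
Round 1 (the founder proposes): rejecting gives the investor an expected 0.8 × 2.4 = 1.92. The founder offers 1.92 and keeps 12 − 1.92 = 10.08.

1.92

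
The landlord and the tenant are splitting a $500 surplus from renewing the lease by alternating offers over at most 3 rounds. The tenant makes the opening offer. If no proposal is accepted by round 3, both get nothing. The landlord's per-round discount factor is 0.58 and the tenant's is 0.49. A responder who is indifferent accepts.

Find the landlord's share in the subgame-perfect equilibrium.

Round 3 (the tenant proposes): the landlord will accept anything ≥ 0, so the tenant offers 0 and keeps 500.
Round 2 (the landlord proposes): the tenant can get 500 next round, worth 0.49 × 500 = 245 now, so the landlord offers 245, keeping 255.
Round 1 (the tenant proposes): the landlord can get 255 next round, worth 0.58 × 255 = 147.9 now, so the tenant offers 147.9, keeping 352.1.

147.9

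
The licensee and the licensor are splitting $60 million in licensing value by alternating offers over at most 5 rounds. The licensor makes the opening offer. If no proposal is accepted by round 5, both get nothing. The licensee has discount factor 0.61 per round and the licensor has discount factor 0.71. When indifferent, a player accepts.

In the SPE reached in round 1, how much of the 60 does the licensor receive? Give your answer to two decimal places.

44.79

Round 5 (the licensor proposes): the licensee will accept anything ≥ 0, so the licensor offers 0 and keeps 60.
Round 4 (the licensee proposes): the licensor can get 60 next round, worth 0.71 × 60 = 42.6 now. The licensee offers 42.6 and keeps 60 − 42.6 = 17.4.
Round 3 (the licensor proposes): the licensee can get 17.4 next round, worth 0.61 × 17.4 = 10.614 now; the licensor offers that and keeps 49.386.
Round 2 (the licensee proposes): the licensor can get 49.386 next round, worth 0.71 × 49.386 = 35.06406 now; the licensee offers that and keeps 24.93594.
Round 1 (the licensor proposes): the licensee can get 24.93594 next round, worth 0.61 × 24.93594 = 15.2109234 now; the licensor offers that and keeps 44.7890766.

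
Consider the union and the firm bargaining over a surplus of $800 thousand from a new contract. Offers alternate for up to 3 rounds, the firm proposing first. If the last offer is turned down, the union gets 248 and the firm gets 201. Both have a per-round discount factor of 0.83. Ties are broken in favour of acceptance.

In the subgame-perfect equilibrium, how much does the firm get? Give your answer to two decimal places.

Solve by backward induction from round 3.
Round 3 (the firm proposes): the union gets 248 if talks fail, so the firm offers 248 and keeps 552.
Round 2 (the union proposes): the firm can get 552 next round, worth 0.83 × 552 = 458.16 now; the union offers that and keeps 341.84.
Round 1 (the firm proposes): the union can get 341.84 next round, worth 0.83 × 341.84 = 283.7272 now, so the firm offers 283.7272, keeping 516.2728.

516.27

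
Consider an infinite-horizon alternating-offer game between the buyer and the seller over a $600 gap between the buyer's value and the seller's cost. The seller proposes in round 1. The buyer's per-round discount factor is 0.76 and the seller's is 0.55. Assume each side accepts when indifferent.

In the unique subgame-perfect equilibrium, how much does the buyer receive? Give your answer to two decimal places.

Let x be the seller's share when the seller proposes and y be the buyer's share when the buyer proposes.
The buyer accepts iff offered ≥ 0.76·y, so x = 600 − 0.76y. Symmetrically y = 600 − 0.55x.
Substituting: x = 600 − 0.76(600 − 0.55x), giving x(1 − 0.55·0.76) = 600(1 − 0.76).
So x = 600 × 0.24 / 0.582 ≈ 247.4227, and the buyer receives 600 − x ≈ 352.5773.

352.58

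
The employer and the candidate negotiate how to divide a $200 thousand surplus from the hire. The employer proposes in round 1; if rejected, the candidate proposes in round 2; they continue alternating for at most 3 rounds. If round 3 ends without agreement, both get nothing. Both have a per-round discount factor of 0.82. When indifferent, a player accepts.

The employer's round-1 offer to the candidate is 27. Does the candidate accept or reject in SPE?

Reject

Round 3 (the employer proposes): the candidate will accept anything ≥ 0, so the employer offers 0 and keeps 200.
Round 2 (the candidate proposes): the employer can get 200 next round, worth 0.82 × 200 = 164 now; the candidate offers that and keeps 36.
So by rejecting in round 1, the candidate gets 36 next round, worth 0.82 × 36 = 29.52 now.
Offer 27 < 29.52, so the candidate rejects.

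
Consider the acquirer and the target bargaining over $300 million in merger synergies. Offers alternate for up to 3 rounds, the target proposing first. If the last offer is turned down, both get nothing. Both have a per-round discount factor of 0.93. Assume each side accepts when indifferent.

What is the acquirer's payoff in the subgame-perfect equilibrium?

Work backward from the last round.
Round 3 (the target proposes): rejection yields 0 for the acquirer; the target offers 0 and keeps 300.
Round 2 (the acquirer proposes): the target can get 300 next round, worth 0.93 × 300 = 279 now, so the acquirer offers 279, keeping 21.
Round 1 (the target proposes): the acquirer can get 21 next round, worth 0.93 × 21 = 19.53 now; the target offers that and keeps 280.47.

19.53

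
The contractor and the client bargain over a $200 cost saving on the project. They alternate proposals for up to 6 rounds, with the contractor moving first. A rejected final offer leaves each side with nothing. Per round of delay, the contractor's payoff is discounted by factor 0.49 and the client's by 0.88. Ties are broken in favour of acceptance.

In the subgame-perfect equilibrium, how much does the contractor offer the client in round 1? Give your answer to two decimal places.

Round 6 (the client proposes): rejection yields 0 for the contractor; the client offers 0 and keeps 200.
Round 5 (the contractor proposes): the client can get 200 next round, worth 0.88 × 200 = 176 now, so the contractor offers 176, keeping 24.
Round 4 (the client proposes): the contractor can get 24 next round, worth 0.49 × 24 = 11.76 now. The client offers 11.76 and keeps 200 − 11.76 = 188.24.
Round 3 (the contractor proposes): the client can get 188.24 next round, worth 0.88 × 188.24 = 165.6512 now, so the contractor offers 165.6512, keeping 34.3488.
Round 2 (the client proposes): the contractor can get 34.3488 next round, worth 0.49 × 34.3488 = 16.830912 now, so the client offers 16.830912, keeping 183.169088.
Round 1 (the contractor proposes): the client can get 183.169088 next round, worth 0.88 × 183.169088 = 161.18879744 now. The contractor offers 161.18879744 and keeps 200 − 161.18879744 = 38.81120256.

161.19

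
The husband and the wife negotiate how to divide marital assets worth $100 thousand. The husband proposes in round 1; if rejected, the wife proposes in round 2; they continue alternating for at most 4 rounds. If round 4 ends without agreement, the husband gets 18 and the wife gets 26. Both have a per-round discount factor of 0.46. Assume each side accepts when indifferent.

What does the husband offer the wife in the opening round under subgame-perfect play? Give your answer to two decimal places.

Round 4 (the wife proposes): the husband gets 18 if talks fail, so the wife offers 18 and keeps 82.
Round 3 (the husband proposes): the wife can get 82 next round, worth 0.46 × 82 = 37.72 now; the husband offers that and keeps 62.28.
Round 2 (the wife proposes): the husband can get 62.28 next round, worth 0.46 × 62.28 = 28.6488 now, so the wife offers 28.6488, keeping 71.3512.
Round 1 (the husband proposes): the wife can get 71.3512 next round, worth 0.46 × 71.3512 = 32.821552 now. The husband offers 32.821552 and keeps 100 − 32.821552 = 67.178448.

32.82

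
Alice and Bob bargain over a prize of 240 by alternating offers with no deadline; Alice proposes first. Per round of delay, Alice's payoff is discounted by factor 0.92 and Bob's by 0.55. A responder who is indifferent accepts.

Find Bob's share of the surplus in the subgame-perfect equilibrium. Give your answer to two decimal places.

When Alice proposes, Bob accepts any offer worth at least 0.55 times what Bob would get by proposing next round; and vice versa.
This gives x = 240 − 0.55y and y = 240 − 0.92x, where x and y are each side's share when it proposes.
Hence (1 − 0.55·0.92)x = 240(1 − 0.55), i.e. 0.494·x = 108.
x ≈ 218.6235; Bob's share is 240 − x ≈ 21.3765.

21.38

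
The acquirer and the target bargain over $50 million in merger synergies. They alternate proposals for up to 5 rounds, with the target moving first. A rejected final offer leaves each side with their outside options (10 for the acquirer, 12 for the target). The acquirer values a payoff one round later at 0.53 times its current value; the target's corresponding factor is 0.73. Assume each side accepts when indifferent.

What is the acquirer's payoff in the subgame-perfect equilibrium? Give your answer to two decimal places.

11.42

Round 5 (the target proposes): the acquirer gets 10 if talks fail, so the target offers 10 and keeps 40.
Round 4 (the acquirer proposes): the target can get 40 next round, worth 0.73 × 40 = 29.2 now, so the acquirer offers 29.2, keeping 20.8.
Round 3 (the target proposes): the acquirer can get 20.8 next round, worth 0.53 × 20.8 = 11.024 now. The target offers 11.024 and keeps 50 − 11.024 = 38.976.
Round 2 (the acquirer proposes): the target can get 38.976 next round, worth 0.73 × 38.976 = 28.45248 now; the acquirer offers that and keeps 21.54752.
Round 1 (the target proposes): the acquirer can get 21.54752 next round, worth 0.53 × 21.54752 = 11.4201856 now. The target offers 11.4201856 and keeps 50 − 11.4201856 = 38.5798144.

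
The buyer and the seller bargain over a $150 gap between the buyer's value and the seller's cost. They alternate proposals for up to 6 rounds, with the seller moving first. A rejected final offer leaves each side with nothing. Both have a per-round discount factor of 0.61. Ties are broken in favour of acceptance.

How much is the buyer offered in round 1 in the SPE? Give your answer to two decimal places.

61.63

Solve by backward induction from round 6.
Round 6 (the buyer proposes): rejection yields 0 for the seller; the buyer offers 0 and keeps 150.
Round 5 (the seller proposes): the buyer can get 150 next round, worth 0.61 × 150 = 91.5 now; the seller offers that and keeps 58.5.
Round 4 (the buyer proposes): the seller can get 58.5 next round, worth 0.61 × 58.5 = 35.685 now; the buyer offers that and keeps 114.315.
Round 3 (the seller proposes): the buyer can get 114.315 next round, worth 0.61 × 114.315 = 69.73215 now, so the seller offers 69.73215, keeping 80.26785.
Round 2 (the buyer proposes): the seller can get 80.26785 next round, worth 0.61 × 80.26785 = 48.9633885 now. The buyer offers 48.9633885 and keeps 150 − 48.9633885 = 101.0366115.
Round 1 (the seller proposes): the buyer can get 101.0366115 next round, worth 0.61 × 101.0366115 = 61.632333015 now. The seller offers 61.632333015 and keeps 150 − 61.632333015 = 88.367666985.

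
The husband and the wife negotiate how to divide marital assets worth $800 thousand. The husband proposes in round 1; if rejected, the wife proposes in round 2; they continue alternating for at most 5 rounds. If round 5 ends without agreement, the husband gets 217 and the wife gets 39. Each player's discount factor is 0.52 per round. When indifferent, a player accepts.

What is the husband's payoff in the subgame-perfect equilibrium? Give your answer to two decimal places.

543.47

Round 5 (the husband proposes): the wife gets 39 if talks fail, so the husband offers 39 and keeps 761.
Round 4 (the wife proposes): the husband can get 761 next round, worth 0.52 × 761 = 395.72 now. The wife offers 395.72 and keeps 800 − 395.72 = 404.28.
Round 3 (the husband proposes): the wife can get 404.28 next round, worth 0.52 × 404.28 = 210.2256 now; the husband offers that and keeps 589.7744.
Round 2 (the wife proposes): the husband can get 589.7744 next round, worth 0.52 × 589.7744 = 306.682688 now, so the wife offers 306.682688, keeping 493.317312.
Round 1 (the husband proposes): the wife can get 493.317312 next round, worth 0.52 × 493.317312 = 256.52500224 now; the husband offers that and keeps 543.47499776.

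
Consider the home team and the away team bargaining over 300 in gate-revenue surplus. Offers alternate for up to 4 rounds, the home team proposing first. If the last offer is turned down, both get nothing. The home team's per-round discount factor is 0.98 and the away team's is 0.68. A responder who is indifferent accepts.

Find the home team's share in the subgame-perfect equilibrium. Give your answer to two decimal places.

Round 4 (the away team proposes): the home team will accept anything ≥ 0, so the away team offers 0 and keeps 300.
Round 3 (the home team proposes): the away team can get 300 next round, worth 0.68 × 300 = 204 now. The home team offers 204 and keeps 300 − 204 = 96.
Round 2 (the away team proposes): the home team can get 96 next round, worth 0.98 × 96 = 94.08 now, so the away team offers 94.08, keeping 205.92.
Round 1 (the home team proposes): the away team can get 205.92 next round, worth 0.68 × 205.92 = 140.0256 now. The home team offers 140.0256 and keeps 300 − 140.0256 = 159.9744.

159.97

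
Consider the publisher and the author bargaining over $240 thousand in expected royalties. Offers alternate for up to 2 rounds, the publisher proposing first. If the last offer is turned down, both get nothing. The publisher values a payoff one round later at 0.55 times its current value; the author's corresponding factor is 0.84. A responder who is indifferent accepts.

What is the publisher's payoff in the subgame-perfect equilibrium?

38.4

Round 2 (the author proposes): the publisher will accept anything ≥ 0, so the author offers 0 and keeps 240.
Round 1 (the publisher proposes): the author can get 240 next round, worth 0.84 × 240 = 201.6 now; the publisher offers that and keeps 38.4.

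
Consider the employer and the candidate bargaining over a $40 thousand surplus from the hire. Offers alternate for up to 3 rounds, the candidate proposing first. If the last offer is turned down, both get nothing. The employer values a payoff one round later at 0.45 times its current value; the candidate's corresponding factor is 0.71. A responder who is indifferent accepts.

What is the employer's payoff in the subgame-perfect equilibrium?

5.22

Solve by backward induction from round 3.
Round 3 (the candidate proposes): the employer will accept anything ≥ 0, so the candidate offers 0 and keeps 40.
Round 2 (the employer proposes): the candidate can get 40 next round, worth 0.71 × 40 = 28.4 now, so the employer offers 28.4, keeping 11.6.
Round 1 (the candidate proposes): the employer can get 11.6 next round, worth 0.45 × 11.6 = 5.22 now. The candidate offers 5.22 and keeps 40 − 5.22 = 34.78.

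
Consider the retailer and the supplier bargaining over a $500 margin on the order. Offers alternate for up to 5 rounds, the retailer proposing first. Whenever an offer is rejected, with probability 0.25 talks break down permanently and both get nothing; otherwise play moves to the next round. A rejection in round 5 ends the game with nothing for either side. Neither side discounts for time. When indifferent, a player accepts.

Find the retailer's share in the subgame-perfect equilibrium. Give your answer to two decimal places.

By backward induction:
Round 5 (the retailer proposes): rejection yields 0 for the supplier; the retailer offers 0 and keeps 500.
Round 4 (the supplier proposes): rejecting gives the retailer an expected 0.75 × 500 = 375, so the supplier offers 375, keeping 125.
Round 3 (the retailer proposes): rejecting gives the supplier an expected 0.75 × 125 = 93.75; the retailer offers that and keeps 406.25.
Round 2 (the supplier proposes): rejecting gives the retailer an expected 0.75 × 406.25 = 304.6875; the supplier offers that and keeps 195.3125.
Round 1 (the retailer proposes): rejecting gives the supplier an expected 0.75 × 195.3125 = 146.484375. The retailer offers 146.484375 and keeps 500 − 146.484375 = 353.515625.

353.52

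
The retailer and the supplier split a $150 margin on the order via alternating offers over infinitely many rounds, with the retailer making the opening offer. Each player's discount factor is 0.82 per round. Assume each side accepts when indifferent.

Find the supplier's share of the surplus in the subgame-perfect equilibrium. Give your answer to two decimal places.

Let x be the retailer's share when the retailer proposes and y be the supplier's share when the supplier proposes.
The supplier accepts iff offered ≥ 0.82·y, so x = 150 − 0.82y. Symmetrically y = 150 − 0.82x.
Substituting: x = 150 − 0.82(150 − 0.82x), giving x(1 − 0.82·0.82) = 150(1 − 0.82).
So x = 150 × 0.18 / 0.3276 ≈ 82.4176, and the supplier receives 150 − x ≈ 67.5824.

67.58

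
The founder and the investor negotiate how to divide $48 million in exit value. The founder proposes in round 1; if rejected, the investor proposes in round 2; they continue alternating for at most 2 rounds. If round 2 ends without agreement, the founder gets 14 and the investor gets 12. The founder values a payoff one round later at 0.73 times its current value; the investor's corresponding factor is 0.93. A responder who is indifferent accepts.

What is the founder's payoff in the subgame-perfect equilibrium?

Round 2 (the investor proposes): the founder gets 14 if talks fail, so the investor offers 14 and keeps 34.
Round 1 (the founder proposes): the investor can get 34 next round, worth 0.93 × 34 = 31.62 now. The founder offers 31.62 and keeps 48 − 31.62 = 16.38.

16.38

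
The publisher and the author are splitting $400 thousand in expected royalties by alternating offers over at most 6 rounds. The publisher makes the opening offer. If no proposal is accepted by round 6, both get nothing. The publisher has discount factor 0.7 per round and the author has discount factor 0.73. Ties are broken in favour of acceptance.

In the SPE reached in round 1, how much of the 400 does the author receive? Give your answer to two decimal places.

208.61

Round 6 (the author proposes): rejection yields 0 for the publisher; the author offers 0 and keeps 400.
Round 5 (the publisher proposes): the author can get 400 next round, worth 0.73 × 400 = 292 now. The publisher offers 292 and keeps 400 − 292 = 108.
Round 4 (the author proposes): the publisher can get 108 next round, worth 0.7 × 108 = 75.6 now. The author offers 75.6 and keeps 400 − 75.6 = 324.4.
Round 3 (the publisher proposes): the author can get 324.4 next round, worth 0.73 × 324.4 = 236.812 now, so the publisher offers 236.812, keeping 163.188.
Round 2 (the author proposes): the publisher can get 163.188 next round, worth 0.7 × 163.188 = 114.2316 now, so the author offers 114.2316, keeping 285.7684.
Round 1 (the publisher proposes): the author can get 285.7684 next round, worth 0.73 × 285.7684 = 208.610932 now. The publisher offers 208.610932 and keeps 400 − 208.610932 = 191.389068.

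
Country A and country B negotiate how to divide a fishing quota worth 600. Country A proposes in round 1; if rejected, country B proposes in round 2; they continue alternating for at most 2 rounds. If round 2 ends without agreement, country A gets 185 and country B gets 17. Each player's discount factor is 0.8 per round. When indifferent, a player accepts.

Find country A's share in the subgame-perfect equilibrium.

By backward induction:
Round 2 (country B proposes): country A gets 185 if talks fail, so country B offers 185 and keeps 415.
Round 1 (country A proposes): country B can get 415 next round, worth 0.8 × 415 = 332 now, so country A offers 332, keeping 268.

268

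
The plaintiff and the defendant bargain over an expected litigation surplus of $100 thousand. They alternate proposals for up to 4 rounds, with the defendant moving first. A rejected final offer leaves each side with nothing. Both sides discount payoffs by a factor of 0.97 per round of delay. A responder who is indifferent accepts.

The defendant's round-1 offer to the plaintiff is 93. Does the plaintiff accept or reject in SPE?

Round 4 (the plaintiff proposes): the defendant will accept anything ≥ 0, so the plaintiff offers 0 and keeps 100.
Round 3 (the defendant proposes): the plaintiff can get 100 next round, worth 0.97 × 100 = 97 now. The defendant offers 97 and keeps 100 − 97 = 3.
Round 2 (the plaintiff proposes): the defendant can get 3 next round, worth 0.97 × 3 = 2.91 now; the plaintiff offers that and keeps 97.09.
So by rejecting in round 1, the plaintiff gets 97.09 next round, worth 0.97 × 97.09 = 94.1773 now.
Offer 93 < 94.1773, so the plaintiff rejects.

Reject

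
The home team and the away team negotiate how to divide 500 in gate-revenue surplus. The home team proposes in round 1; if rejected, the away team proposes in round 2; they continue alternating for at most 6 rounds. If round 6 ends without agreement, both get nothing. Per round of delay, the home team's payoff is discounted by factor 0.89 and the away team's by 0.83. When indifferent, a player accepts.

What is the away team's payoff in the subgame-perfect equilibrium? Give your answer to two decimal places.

305.83

Solve by backward induction from round 6.
Round 6 (the away team proposes): rejection yields 0 for the home team; the away team offers 0 and keeps 500.
Round 5 (the home team proposes): the away team can get 500 next round, worth 0.83 × 500 = 415 now. The home team offers 415 and keeps 500 − 415 = 85.
Round 4 (the away team proposes): the home team can get 85 next round, worth 0.89 × 85 = 75.65 now; the away team offers that and keeps 424.35.
Round 3 (the home team proposes): the away team can get 424.35 next round, worth 0.83 × 424.35 = 352.2105 now. The home team offers 352.2105 and keeps 500 − 352.2105 = 147.7895.
Round 2 (the away team proposes): the home team can get 147.7895 next round, worth 0.89 × 147.7895 = 131.532655 now, so the away team offers 131.532655, keeping 368.467345.
Round 1 (the home team proposes): the away team can get 368.467345 next round, worth 0.83 × 368.467345 = 305.82789635 now, so the home team offers 305.82789635, keeping 194.17210365.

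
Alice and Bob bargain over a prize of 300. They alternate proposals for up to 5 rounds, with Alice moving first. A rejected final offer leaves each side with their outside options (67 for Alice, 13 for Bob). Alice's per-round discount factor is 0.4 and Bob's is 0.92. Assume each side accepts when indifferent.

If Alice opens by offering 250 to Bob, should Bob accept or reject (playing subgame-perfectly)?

Work out Bob's continuation value if the offer is rejected.
Round 5 (Alice proposes): Bob gets 13 if talks fail, so Alice offers 13 and keeps 287.
Round 4 (Bob proposes): Alice can get 287 next round, worth 0.4 × 287 = 114.8 now; Bob offers that and keeps 185.2.
Round 3 (Alice proposes): Bob can get 185.2 next round, worth 0.92 × 185.2 = 170.384 now. Alice offers 170.384 and keeps 300 − 170.384 = 129.616.
Round 2 (Bob proposes): Alice can get 129.616 next round, worth 0.4 × 129.616 = 51.8464 now; Bob offers that and keeps 248.1536.
So by rejecting in round 1, Bob gets 248.1536 next round, worth 0.92 × 248.1536 = 228.301312 now.
Offer 250 ≥ 228.301312, so Bob accepts.

Accept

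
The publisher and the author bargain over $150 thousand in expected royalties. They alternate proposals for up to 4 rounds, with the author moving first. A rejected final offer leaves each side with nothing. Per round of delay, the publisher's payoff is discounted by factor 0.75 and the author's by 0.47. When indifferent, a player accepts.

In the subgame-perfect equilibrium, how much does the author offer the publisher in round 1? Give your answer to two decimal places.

99.28

Solve by backward induction from round 4.
Round 4 (the publisher proposes): the author will accept anything ≥ 0, so the publisher offers 0 and keeps 150.
Round 3 (the author proposes): the publisher can get 150 next round, worth 0.75 × 150 = 112.5 now, so the author offers 112.5, keeping 37.5.
Round 2 (the publisher proposes): the author can get 37.5 next round, worth 0.47 × 37.5 = 17.625 now; the publisher offers that and keeps 132.375.
Round 1 (the author proposes): the publisher can get 132.375 next round, worth 0.75 × 132.375 = 99.28125 now. The author offers 99.28125 and keeps 150 − 99.28125 = 50.71875.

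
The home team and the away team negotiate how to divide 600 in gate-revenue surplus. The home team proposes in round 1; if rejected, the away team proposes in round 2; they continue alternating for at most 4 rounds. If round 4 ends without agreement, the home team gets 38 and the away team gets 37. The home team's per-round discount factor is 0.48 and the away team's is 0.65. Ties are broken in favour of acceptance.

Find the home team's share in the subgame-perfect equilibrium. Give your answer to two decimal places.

By backward induction:
Round 4 (the away team proposes): the home team gets 38 if talks fail, so the away team offers 38 and keeps 562.
Round 3 (the home team proposes): the away team can get 562 next round, worth 0.65 × 562 = 365.3 now. The home team offers 365.3 and keeps 600 − 365.3 = 234.7.
Round 2 (the away team proposes): the home team can get 234.7 next round, worth 0.48 × 234.7 = 112.656 now, so the away team offers 112.656, keeping 487.344.
Round 1 (the home team proposes): the away team can get 487.344 next round, worth 0.65 × 487.344 = 316.7736 now. The home team offers 316.7736 and keeps 600 − 316.7736 = 283.2264.

283.23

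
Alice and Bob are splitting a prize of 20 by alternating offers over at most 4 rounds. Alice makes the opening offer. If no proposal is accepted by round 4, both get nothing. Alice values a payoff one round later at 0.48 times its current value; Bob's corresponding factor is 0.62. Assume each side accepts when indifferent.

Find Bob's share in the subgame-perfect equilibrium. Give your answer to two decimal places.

By backward induction:
Round 4 (Bob proposes): rejection yields 0 for Alice; Bob offers 0 and keeps 20.
Round 3 (Alice proposes): Bob can get 20 next round, worth 0.62 × 20 = 12.4 now. Alice offers 12.4 and keeps 20 − 12.4 = 7.6.
Round 2 (Bob proposes): Alice can get 7.6 next round, worth 0.48 × 7.6 = 3.648 now; Bob offers that and keeps 16.352.
Round 1 (Alice proposes): Bob can get 16.352 next round, worth 0.62 × 16.352 = 10.13824 now. Alice offers 10.13824 and keeps 20 − 10.13824 = 9.86176.

10.14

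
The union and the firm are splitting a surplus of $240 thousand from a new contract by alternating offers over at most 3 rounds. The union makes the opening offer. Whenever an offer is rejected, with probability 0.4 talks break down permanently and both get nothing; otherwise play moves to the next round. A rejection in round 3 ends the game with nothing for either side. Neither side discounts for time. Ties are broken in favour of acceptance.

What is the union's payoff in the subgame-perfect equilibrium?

182.4

Round 3 (the union proposes): rejection yields 0 for the firm; the union offers 0 and keeps 240.
Round 2 (the firm proposes): rejecting gives the union an expected 0.6 × 240 = 144, so the firm offers 144, keeping 96.
Round 1 (the union proposes): rejecting gives the firm an expected 0.6 × 96 = 57.6; the union offers that and keeps 182.4.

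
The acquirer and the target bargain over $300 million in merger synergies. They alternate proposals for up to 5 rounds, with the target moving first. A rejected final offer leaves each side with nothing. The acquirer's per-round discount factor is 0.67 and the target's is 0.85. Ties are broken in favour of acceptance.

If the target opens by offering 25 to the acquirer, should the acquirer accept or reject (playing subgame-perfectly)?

Reject

Round 5 (the target proposes): the acquirer will accept anything ≥ 0, so the target offers 0 and keeps 300.
Round 4 (the acquirer proposes): the target can get 300 next round, worth 0.85 × 300 = 255 now; the acquirer offers that and keeps 45.
Round 3 (the target proposes): the acquirer can get 45 next round, worth 0.67 × 45 = 30.15 now; the target offers that and keeps 269.85.
Round 2 (the acquirer proposes): the target can get 269.85 next round, worth 0.85 × 269.85 = 229.3725 now, so the acquirer offers 229.3725, keeping 70.6275.
So by rejecting in round 1, the acquirer gets 70.6275 next round, worth 0.67 × 70.6275 = 47.320425 now.
Offer 25 < 47.320425, so the acquirer rejects.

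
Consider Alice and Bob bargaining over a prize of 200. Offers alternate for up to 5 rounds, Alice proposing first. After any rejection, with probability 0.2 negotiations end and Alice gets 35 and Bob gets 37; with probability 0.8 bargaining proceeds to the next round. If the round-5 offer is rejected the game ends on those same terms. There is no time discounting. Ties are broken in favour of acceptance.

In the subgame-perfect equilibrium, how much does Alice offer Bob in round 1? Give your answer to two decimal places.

Round 5 (Alice proposes): Bob gets 37 if talks fail, so Alice offers 37 and keeps 163.
Round 4 (Bob proposes): rejecting gives Alice an expected 0.8 × 163 + 0.2 × 35 = 137.4, so Bob offers 137.4, keeping 62.6.
Round 3 (Alice proposes): rejecting gives Bob an expected 0.8 × 62.6 + 0.2 × 37 = 57.48. Alice offers 57.48 and keeps 200 − 57.48 = 142.52.
Round 2 (Bob proposes): rejecting gives Alice an expected 0.8 × 142.52 + 0.2 × 35 = 121.016. Bob offers 121.016 and keeps 200 − 121.016 = 78.984.
Round 1 (Alice proposes): rejecting gives Bob an expected 0.8 × 78.984 + 0.2 × 37 = 70.5872, so Alice offers 70.5872, keeping 129.4128.

70.59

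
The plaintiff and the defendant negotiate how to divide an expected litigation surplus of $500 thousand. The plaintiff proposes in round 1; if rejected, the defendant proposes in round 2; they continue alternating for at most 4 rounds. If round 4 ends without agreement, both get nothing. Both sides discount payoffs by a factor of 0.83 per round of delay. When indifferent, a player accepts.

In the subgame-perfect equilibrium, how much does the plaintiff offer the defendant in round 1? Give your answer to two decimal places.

356.44

By backward induction:
Round 4 (the defendant proposes): rejection yields 0 for the plaintiff; the defendant offers 0 and keeps 500.
Round 3 (the plaintiff proposes): the defendant can get 500 next round, worth 0.83 × 500 = 415 now, so the plaintiff offers 415, keeping 85.
Round 2 (the defendant proposes): the plaintiff can get 85 next round, worth 0.83 × 85 = 70.55 now. The defendant offers 70.55 and keeps 500 − 70.55 = 429.45.
Round 1 (the plaintiff proposes): the defendant can get 429.45 next round, worth 0.83 × 429.45 = 356.4435 now; the plaintiff offers that and keeps 143.5565.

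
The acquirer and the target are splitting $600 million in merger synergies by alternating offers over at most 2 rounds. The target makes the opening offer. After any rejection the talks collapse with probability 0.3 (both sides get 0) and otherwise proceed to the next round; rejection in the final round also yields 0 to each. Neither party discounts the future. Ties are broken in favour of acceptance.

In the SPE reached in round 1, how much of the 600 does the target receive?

By backward induction:
Round 2 (the acquirer proposes): rejection yields 0 for the target; the acquirer offers 0 and keeps 600.
Round 1 (the target proposes): rejecting gives the acquirer an expected 0.7 × 600 = 420. The target offers 420 and keeps 600 − 420 = 180.

180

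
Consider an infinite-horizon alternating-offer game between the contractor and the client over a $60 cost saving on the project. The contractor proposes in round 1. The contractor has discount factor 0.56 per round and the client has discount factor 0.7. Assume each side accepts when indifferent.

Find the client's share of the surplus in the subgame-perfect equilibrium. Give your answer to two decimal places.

30.39

When the contractor proposes, the client accepts any offer worth at least 0.7 times what the client would get by proposing next round; and vice versa.
This gives x = 60 − 0.7y and y = 60 − 0.56x, where x and y are each side's share when it proposes.
Hence (1 − 0.7·0.56)x = 60(1 − 0.7), i.e. 0.608·x = 18.
x ≈ 29.6053; the client's share is 60 − x ≈ 30.3947.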